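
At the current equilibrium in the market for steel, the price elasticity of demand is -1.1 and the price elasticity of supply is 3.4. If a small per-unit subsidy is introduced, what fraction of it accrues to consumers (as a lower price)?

For a small subsidy around the equilibrium, the benefit split depends on the relative slopes, which at a point are proportional to the elasticities.
Buyer share = εs/(εs + |εd|) = 3.4/(3.4 + 1.1) = 34/45; seller share = |εd|/(εs + |εd|) = 11/45.

Consumer share = 34/45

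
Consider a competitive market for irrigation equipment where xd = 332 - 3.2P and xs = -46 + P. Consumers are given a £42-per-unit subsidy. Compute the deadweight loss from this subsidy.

Deadweight loss = £672

Pre-subsidy: 332 - 3.2P = -46 + P gives P* = 90, x* = 44.
With the rebate, buyers effectively pay Pb = Ps − 42, where Ps is the price sellers receive.
Demand in terms of Ps becomes xd = 332 − 3.2(Ps − 42) = 466.4 - 3.2Ps. Setting this equal to supply: 466.4 - 3.2Ps = -46 + Ps, so Ps = 122.
Buyers pay Pb = 122 − 42 = 80; x' = -46 + 1·122 = 76.
The subsidy expands output by 76 − 44 = 32 past the efficient level; on those units the gap between marginal cost and willingness to pay runs from 0 up to 42.
DWL = ½ × 42 × 32 = 672.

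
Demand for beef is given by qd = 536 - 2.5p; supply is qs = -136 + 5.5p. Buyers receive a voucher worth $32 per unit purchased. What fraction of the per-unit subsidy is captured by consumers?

Consumer share = 0.6875

Pre-subsidy: 536 - 2.5p = -136 + 5.5p gives p* = 84, q* = 326.
With the rebate, buyers effectively pay pb = ps − 32, where ps is the price sellers receive.
Demand in terms of ps becomes qd = 536 − 2.5(ps − 32) = 616 - 2.5ps. Setting this equal to supply: 616 - 2.5ps = -136 + 5.5ps, so ps = 94.
Buyers pay pb = 94 − 32 = 62; q' = -136 + 5.5·94 = 381.
Buyers' price falls by p* − pb = 84 − 62 = 22; sellers' price rises by ps − p* = 94 − 84 = 10.
So consumers capture 22/32 = 0.6875 of each unit of subsidy.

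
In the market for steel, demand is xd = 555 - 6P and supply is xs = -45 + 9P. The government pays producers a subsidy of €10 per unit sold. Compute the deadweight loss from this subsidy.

Deadweight loss = €180

Pre-subsidy: 555 - 6P = -45 + 9P gives P* = 40, x* = 315.
With the subsidy, sellers receive Ps = Pb + 10 for each unit, where Pb is the price buyers pay.
Supply in terms of Pb becomes xs = -45 + 9(Pb + 10) = 45 + 9Pb. Setting this equal to demand: 555 - 6Pb = 45 + 9Pb, so Pb = 34.
Sellers receive Ps = 34 + 10 = 44; x' = 555 − 6·34 = 351.
The subsidy expands output by 351 − 315 = 36 past the efficient level; on those units the gap between marginal cost and willingness to pay runs from 0 up to 10.
DWL = ½ × 10 × 36 = 180.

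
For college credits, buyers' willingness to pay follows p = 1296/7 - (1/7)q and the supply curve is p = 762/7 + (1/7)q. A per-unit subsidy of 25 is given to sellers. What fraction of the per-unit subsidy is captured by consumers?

Consumer share = 0.5

Pre-subsidy: 1296/7 - (1/7)q = 762/7 + (1/7)q gives q* = 267 and p* = 147.
With the subsidy, sellers receive ps = pb + 25 for each unit, where pb is the price buyers pay.
On the curves, pb = 1296/7 - (1/7)q and ps = 762/7 + (1/7)q; the wedge ps − pb = 25 gives 762/7 + (1/7)q − (1296/7 - (1/7)q) = 25, so q' = 354.5.
Then pb = 1296/7 − (1/7)·354.5 = 134.5 and ps = 762/7 + (1/7)·354.5 = 159.5.
Buyers' price falls by p* − pb = 147 − 134.5 = 12.5; sellers' price rises by ps − p* = 159.5 − 147 = 12.5.
So consumers capture 12.5/25 = 0.5 of each unit of subsidy.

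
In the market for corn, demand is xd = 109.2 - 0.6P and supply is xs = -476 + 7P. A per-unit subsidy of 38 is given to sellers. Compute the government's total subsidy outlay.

Pre-subsidy: 109.2 - 0.6P = -476 + 7P gives P* = 77, x* = 63.
With the subsidy, sellers receive Ps = Pb + 38 for each unit, where Pb is the price buyers pay.
Supply in terms of Pb becomes xs = -476 + 7(Pb + 38) = -210 + 7Pb. Setting this equal to demand: 109.2 - 0.6Pb = -210 + 7Pb, so Pb = 42.
Sellers receive Ps = 42 + 38 = 80; x' = 109.2 − 0.6·42 = 84.
Government outlay = subsidy × quantity = 38 × 84 = 3192.

Government cost = 3192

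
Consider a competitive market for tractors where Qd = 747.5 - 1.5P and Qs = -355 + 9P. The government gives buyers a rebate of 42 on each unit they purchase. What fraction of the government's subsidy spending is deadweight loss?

DWL / government spending = 27/644

Pre-subsidy: 747.5 - 1.5P = -355 + 9P gives P* = 105, Q* = 590.
With the rebate, buyers effectively pay Pb = Ps − 42, where Ps is the price sellers receive.
Demand in terms of Ps becomes Qd = 747.5 − 1.5(Ps − 42) = 810.5 - 1.5Ps. Setting this equal to supply: 810.5 - 1.5Ps = -355 + 9Ps, so Ps = 111.
Buyers pay Pb = 111 − 42 = 69; Q' = -355 + 9·111 = 644.
ΔCS = ½(590 + 644)(105 − 69) = 22212; ΔPS = ½(590 + 644)(111 − 105) = 3702.
Government spending = 42 × 644 = 27048.
DWL = ½ × 42 × (644 − 590) = 1134; fraction = 1134 / 27048 = 27/644.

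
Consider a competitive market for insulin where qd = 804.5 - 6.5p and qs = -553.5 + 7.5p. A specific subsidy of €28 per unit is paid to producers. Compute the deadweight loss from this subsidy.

Deadweight loss = €1365

Pre-subsidy: 804.5 - 6.5p = -553.5 + 7.5p gives p* = 97, q* = 174.
With the subsidy, sellers receive ps = pb + 28 for each unit, where pb is the price buyers pay.
Supply in terms of pb becomes qs = -553.5 + 7.5(pb + 28) = -343.5 + 7.5pb. Setting this equal to demand: 804.5 - 6.5pb = -343.5 + 7.5pb, so pb = 82.
Sellers receive ps = 82 + 28 = 110; q' = 804.5 − 6.5·82 = 271.5.
The subsidy expands output by 271.5 − 174 = 97.5 past the efficient level; on those units the gap between marginal cost and willingness to pay runs from 0 up to 28.
DWL = ½ × 28 × 97.5 = 1365.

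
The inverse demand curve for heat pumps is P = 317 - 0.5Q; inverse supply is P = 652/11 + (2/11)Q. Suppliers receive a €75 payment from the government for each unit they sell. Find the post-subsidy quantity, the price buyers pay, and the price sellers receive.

Q' = 488; buyers pay €73; sellers receive €148

Pre-subsidy: 317 - 0.5Q = 652/11 + (2/11)Q gives Q* = 378 and P* = 128.
With the subsidy, sellers receive Ps = Pb + 75 for each unit, where Pb is the price buyers pay.
On the curves, Pb = 317 - 0.5Q and Ps = 652/11 + (2/11)Q; the wedge Ps − Pb = 75 gives 652/11 + (2/11)Q − (317 - 0.5Q) = 75, so Q' = 488.
Then Pb = 317 − 0.5·488 = 73 and Ps = 652/11 + (2/11)·488 = 148.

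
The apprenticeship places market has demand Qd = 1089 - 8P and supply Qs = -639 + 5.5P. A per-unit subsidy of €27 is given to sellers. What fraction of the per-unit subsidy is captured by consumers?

Consumer share = 11/27

Pre-subsidy: 1089 - 8P = -639 + 5.5P gives P* = 128, Q* = 65.
With the subsidy, sellers receive Ps = Pb + 27 for each unit, where Pb is the price buyers pay.
Supply in terms of Pb becomes Qs = -639 + 5.5(Pb + 27) = -490.5 + 5.5Pb. Setting this equal to demand: 1089 - 8Pb = -490.5 + 5.5Pb, so Pb = 117.
Sellers receive Ps = 117 + 27 = 144; Q' = 1089 − 8·117 = 153.
Buyers' price falls by P* − Pb = 128 − 117 = 11; sellers' price rises by Ps − P* = 144 − 128 = 16.
So consumers capture 11/27 = 11/27 of each unit of subsidy.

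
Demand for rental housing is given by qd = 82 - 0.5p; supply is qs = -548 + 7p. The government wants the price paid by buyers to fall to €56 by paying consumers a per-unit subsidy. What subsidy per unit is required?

At a buyer price of 56, quantity demanded is 82 − 0.5·56 = 54.
Sellers supply 54 only when they receive ps with -548 + 7·ps = 54, i.e. ps = 86.
s = ps − pb = 86 − 56 = 30.

Required subsidy s = €30 per unit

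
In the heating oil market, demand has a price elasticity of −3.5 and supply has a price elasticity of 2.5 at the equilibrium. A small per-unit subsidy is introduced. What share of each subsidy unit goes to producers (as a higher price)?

For a small subsidy around the equilibrium, the benefit split depends on the relative slopes, which at a point are proportional to the elasticities.
Buyer share = εs/(εs + |εd|) = 2.5/(2.5 + 3.5) = 5/12; seller share = |εd|/(εs + |εd|) = 7/12.
So producers capture 7/12 of the subsidy.

Producer share = 7/12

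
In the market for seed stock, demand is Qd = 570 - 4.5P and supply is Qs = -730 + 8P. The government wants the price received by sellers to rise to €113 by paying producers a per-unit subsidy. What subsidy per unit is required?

Required subsidy s = €25 per unit

At a seller price of 113, quantity supplied is -730 + 8·113 = 174.
Buyers absorb 174 only when they pay Pb with 570 − 4.5·Pb = 174, i.e. Pb = 88.
s = Ps − Pb = 113 − 88 = 25.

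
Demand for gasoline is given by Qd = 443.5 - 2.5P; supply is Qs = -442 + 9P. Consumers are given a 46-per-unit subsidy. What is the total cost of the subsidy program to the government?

Government cost = 15686

Pre-subsidy: 443.5 - 2.5P = -442 + 9P gives P* = 77, Q* = 251.
With the rebate, buyers effectively pay Pb = Ps − 46, where Ps is the price sellers receive.
Demand in terms of Ps becomes Qd = 443.5 − 2.5(Ps − 46) = 558.5 - 2.5Ps. Setting this equal to supply: 558.5 - 2.5Ps = -442 + 9Ps, so Ps = 87.
Buyers pay Pb = 87 − 46 = 41; Q' = -442 + 9·87 = 341.
Government outlay = subsidy × quantity = 46 × 341 = 15686.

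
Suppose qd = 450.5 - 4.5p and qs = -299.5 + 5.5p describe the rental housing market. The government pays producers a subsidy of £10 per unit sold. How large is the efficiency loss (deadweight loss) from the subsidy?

Pre-subsidy: 450.5 - 4.5p = -299.5 + 5.5p gives p* = 75, q* = 113.
With the subsidy, sellers receive ps = pb + 10 for each unit, where pb is the price buyers pay.
Supply in terms of pb becomes qs = -299.5 + 5.5(pb + 10) = -244.5 + 5.5pb. Setting this equal to demand: 450.5 - 4.5pb = -244.5 + 5.5pb, so pb = 69.5.
Sellers receive ps = 69.5 + 10 = 79.5; q' = 450.5 − 4.5·69.5 = 137.75.
The subsidy expands output by 137.75 − 113 = 24.75 past the efficient level; on those units the gap between marginal cost and willingness to pay runs from 0 up to 10.
DWL = ½ × 10 × 24.75 = 123.75.

Deadweight loss = £123.75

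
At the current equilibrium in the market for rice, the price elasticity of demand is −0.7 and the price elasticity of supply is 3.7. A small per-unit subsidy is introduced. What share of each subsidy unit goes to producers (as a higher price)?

Producer share = 7/44

For a small subsidy around the equilibrium, the benefit split depends on the relative slopes, which at a point are proportional to the elasticities.
Buyer share = εs/(εs + |εd|) = 3.7/(3.7 + 0.7) = 37/44; seller share = |εd|/(εs + |εd|) = 7/44.
So producers capture 7/44 of the subsidy.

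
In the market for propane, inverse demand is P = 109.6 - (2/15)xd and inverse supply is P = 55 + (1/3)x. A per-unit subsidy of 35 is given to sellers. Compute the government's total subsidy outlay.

Government cost = 6720

Pre-subsidy: 109.6 - (2/15)x = 55 + (1/3)x gives x* = 117 and P* = 94.
With the subsidy, sellers receive Ps = Pb + 35 for each unit, where Pb is the price buyers pay.
On the curves, Pb = 109.6 - (2/15)x and Ps = 55 + (1/3)x; the wedge Ps − Pb = 35 gives 55 + (1/3)x − (109.6 - (2/15)x) = 35, so x' = 192.
Then Pb = 109.6 − (2/15)·192 = 84 and Ps = 55 + (1/3)·192 = 119.
Government outlay = subsidy × quantity = 35 × 192 = 6720.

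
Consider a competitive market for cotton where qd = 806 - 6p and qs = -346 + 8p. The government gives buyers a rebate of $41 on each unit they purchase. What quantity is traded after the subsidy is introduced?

q' = 3170/7

Pre-subsidy: 806 - 6p = -346 + 8p gives p* = 576/7, q* = 2186/7.
With the rebate, buyers effectively pay pb = ps − 41, where ps is the price sellers receive.
Demand in terms of ps becomes qd = 806 − 6(ps − 41) = 1052 - 6ps. Setting this equal to supply: 1052 - 6ps = -346 + 8ps, so ps = 699/7.
Buyers pay pb = 699/7 − 41 = 412/7; q' = -346 + 8·(699/7) = 3170/7.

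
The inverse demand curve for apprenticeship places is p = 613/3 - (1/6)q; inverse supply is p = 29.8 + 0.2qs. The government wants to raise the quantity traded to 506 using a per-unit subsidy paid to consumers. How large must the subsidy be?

Required subsidy s = 11 per unit

At q = 506, from the demand curve buyers pay pb = 613/3 − (1/6)·506 = 120; from the supply curve sellers need ps = 29.8 + 0.2·506 = 131.
The subsidy must fill the gap: s = ps − pb = 131 − 120 = 11.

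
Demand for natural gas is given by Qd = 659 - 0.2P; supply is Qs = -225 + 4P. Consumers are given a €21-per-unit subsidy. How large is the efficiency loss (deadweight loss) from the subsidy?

Pre-subsidy: 659 - 0.2P = -225 + 4P gives P* = 4420/21, Q* = 12955/21.
With the rebate, buyers effectively pay Pb = Ps − 21, where Ps is the price sellers receive.
Demand in terms of Ps becomes Qd = 659 − 0.2(Ps − 21) = 663.2 - 0.2Ps. Setting this equal to supply: 663.2 - 0.2Ps = -225 + 4Ps, so Ps = 4441/21.
Buyers pay Pb = 4441/21 − 21 = 4000/21; Q' = -225 + 4·(4441/21) = 13039/21.
The subsidy expands output by 13039/21 − 12955/21 = 4 past the efficient level; on those units the gap between marginal cost and willingness to pay runs from 0 up to 21.
DWL = ½ × 21 × 4 = 42.

Deadweight loss = €42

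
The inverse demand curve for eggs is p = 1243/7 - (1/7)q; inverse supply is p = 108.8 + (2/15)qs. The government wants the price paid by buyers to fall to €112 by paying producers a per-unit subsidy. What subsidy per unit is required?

Required subsidy s = €58 per unit

At a buyer price of 112, quantity demanded is 1243 − 7·112 = 459.
Sellers supply 459 only when they receive ps = 108.8 + (2/15)·459 = 170.
s = ps − pb = 170 − 112 = 58.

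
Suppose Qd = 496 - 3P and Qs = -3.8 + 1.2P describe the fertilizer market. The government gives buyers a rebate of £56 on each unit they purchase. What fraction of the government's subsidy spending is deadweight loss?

Pre-subsidy: 496 - 3P = -3.8 + 1.2P gives P* = 119, Q* = 139.
With the rebate, buyers effectively pay Pb = Ps − 56, where Ps is the price sellers receive.
Demand in terms of Ps becomes Qd = 496 − 3(Ps − 56) = 664 - 3Ps. Setting this equal to supply: 664 - 3Ps = -3.8 + 1.2Ps, so Ps = 159.
Buyers pay Pb = 159 − 56 = 103; Q' = -3.8 + 1.2·159 = 187.
ΔCS = ½(139 + 187)(119 − 103) = 2608; ΔPS = ½(139 + 187)(159 − 119) = 6520.
Government spending = 56 × 187 = 10472.
DWL = ½ × 56 × (187 − 139) = 1344; fraction = 1344 / 10472 = 24/187.

DWL / government spending = 24/187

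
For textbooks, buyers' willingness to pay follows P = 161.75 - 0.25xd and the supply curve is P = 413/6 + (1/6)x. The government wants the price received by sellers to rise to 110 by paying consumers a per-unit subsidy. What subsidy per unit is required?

At a seller price of 110, quantity supplied is -413 + 6·110 = 247.
Buyers absorb 247 only when they pay Pb = 161.75 − 0.25·247 = 100.
s = Ps − Pb = 110 − 100 = 10.

Required subsidy s = 10 per unit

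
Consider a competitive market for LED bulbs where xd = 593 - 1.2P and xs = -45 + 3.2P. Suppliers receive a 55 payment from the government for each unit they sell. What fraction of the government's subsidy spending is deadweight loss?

DWL / government spending = 24/467

Pre-subsidy: 593 - 1.2P = -45 + 3.2P gives P* = 145, x* = 419.
With the subsidy, sellers receive Ps = Pb + 55 for each unit, where Pb is the price buyers pay.
Supply in terms of Pb becomes xs = -45 + 3.2(Pb + 55) = 131 + 3.2Pb. Setting this equal to demand: 593 - 1.2Pb = 131 + 3.2Pb, so Pb = 105.
Sellers receive Ps = 105 + 55 = 160; x' = 593 − 1.2·105 = 467.
ΔCS = ½(419 + 467)(145 − 105) = 17720; ΔPS = ½(419 + 467)(160 − 145) = 6645.
Government spending = 55 × 467 = 25685.
DWL = ½ × 55 × (467 − 419) = 1320; fraction = 1320 / 25685 = 24/467.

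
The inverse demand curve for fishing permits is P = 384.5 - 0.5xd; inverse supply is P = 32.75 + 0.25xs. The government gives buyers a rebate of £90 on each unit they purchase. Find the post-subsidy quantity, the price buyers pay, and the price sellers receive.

x' = 589; buyers pay £90; sellers receive £180

Pre-subsidy: 384.5 - 0.5x = 32.75 + 0.25x gives x* = 469 and P* = 150.
With the rebate, buyers effectively pay Pb = Ps − 90, where Ps is the price sellers receive.
On the curves, Pb = 384.5 - 0.5x and Ps = 32.75 + 0.25x; the wedge Ps − Pb = 90 gives 32.75 + 0.25x − (384.5 - 0.5x) = 90, so x' = 589.
Then Pb = 384.5 − 0.5·589 = 90 and Ps = 32.75 + 0.25·589 = 180.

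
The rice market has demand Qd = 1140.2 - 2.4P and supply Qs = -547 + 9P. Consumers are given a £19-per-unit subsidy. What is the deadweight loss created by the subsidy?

Pre-subsidy: 1140.2 - 2.4P = -547 + 9P gives P* = 148, Q* = 785.
With the rebate, buyers effectively pay Pb = Ps − 19, where Ps is the price sellers receive.
Demand in terms of Ps becomes Qd = 1140.2 − 2.4(Ps − 19) = 1185.8 - 2.4Ps. Setting this equal to supply: 1185.8 - 2.4Ps = -547 + 9Ps, so Ps = 152.
Buyers pay Pb = 152 − 19 = 133; Q' = -547 + 9·152 = 821.
The subsidy expands output by 821 − 785 = 36 past the efficient level; on those units the gap between marginal cost and willingness to pay runs from 0 up to 19.
DWL = ½ × 19 × 36 = 342.

Deadweight loss = £342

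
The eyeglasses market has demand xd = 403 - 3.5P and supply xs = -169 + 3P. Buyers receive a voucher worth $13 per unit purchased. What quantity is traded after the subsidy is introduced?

x' = 116

Pre-subsidy: 403 - 3.5P = -169 + 3P gives P* = 88, x* = 95.
With the rebate, buyers effectively pay Pb = Ps − 13, where Ps is the price sellers receive.
Demand in terms of Ps becomes xd = 403 − 3.5(Ps − 13) = 448.5 - 3.5Ps. Setting this equal to supply: 448.5 - 3.5Ps = -169 + 3Ps, so Ps = 95.
Buyers pay Pb = 95 − 13 = 82; x' = -169 + 3·95 = 116.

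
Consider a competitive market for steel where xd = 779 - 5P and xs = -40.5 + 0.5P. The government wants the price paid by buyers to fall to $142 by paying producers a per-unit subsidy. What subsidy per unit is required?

At a buyer price of 142, quantity demanded is 779 − 5·142 = 69.
Sellers supply 69 only when they receive Ps with -40.5 + 0.5·Ps = 69, i.e. Ps = 219.
s = Ps − Pb = 219 − 142 = 77.

Required subsidy s = $77 per unit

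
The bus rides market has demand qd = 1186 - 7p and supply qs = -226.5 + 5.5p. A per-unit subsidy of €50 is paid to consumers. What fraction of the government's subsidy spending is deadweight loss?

Pre-subsidy: 1186 - 7p = -226.5 + 5.5p gives p* = 113, q* = 395.
With the rebate, buyers effectively pay pb = ps − 50, where ps is the price sellers receive.
Demand in terms of ps becomes qd = 1186 − 7(ps − 50) = 1536 - 7ps. Setting this equal to supply: 1536 - 7ps = -226.5 + 5.5ps, so ps = 141.
Buyers pay pb = 141 − 50 = 91; q' = -226.5 + 5.5·141 = 549.
ΔCS = ½(395 + 549)(113 − 91) = 10384; ΔPS = ½(395 + 549)(141 − 113) = 13216.
Government spending = 50 × 549 = 27450.
DWL = ½ × 50 × (549 − 395) = 3850; fraction = 3850 / 27450 = 77/549.

DWL / government spending = 77/549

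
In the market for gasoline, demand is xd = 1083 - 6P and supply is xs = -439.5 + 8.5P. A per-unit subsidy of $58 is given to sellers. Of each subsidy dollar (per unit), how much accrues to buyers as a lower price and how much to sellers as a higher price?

Pre-subsidy: 1083 - 6P = -439.5 + 8.5P gives P* = 105, x* = 453.
With the subsidy, sellers receive Ps = Pb + 58 for each unit, where Pb is the price buyers pay.
Supply in terms of Pb becomes xs = -439.5 + 8.5(Pb + 58) = 53.5 + 8.5Pb. Setting this equal to demand: 1083 - 6Pb = 53.5 + 8.5Pb, so Pb = 71.
Sellers receive Ps = 71 + 58 = 129; x' = 1083 − 6·71 = 657.
Buyers' price falls by P* − Pb = 105 − 71 = 34; sellers' price rises by Ps − P* = 129 − 105 = 24.

Buyers gain $34 per unit; sellers gain $24 per unit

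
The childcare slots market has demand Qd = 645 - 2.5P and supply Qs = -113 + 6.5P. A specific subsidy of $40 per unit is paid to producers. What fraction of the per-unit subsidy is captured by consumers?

Consumer share = 13/18

Pre-subsidy: 645 - 2.5P = -113 + 6.5P gives P* = 758/9, Q* = 3910/9.
With the subsidy, sellers receive Ps = Pb + 40 for each unit, where Pb is the price buyers pay.
Supply in terms of Pb becomes Qs = -113 + 6.5(Pb + 40) = 147 + 6.5Pb. Setting this equal to demand: 645 - 2.5Pb = 147 + 6.5Pb, so Pb = 166/3.
Sellers receive Ps = 166/3 + 40 = 286/3; Q' = 645 − 2.5·(166/3) = 1520/3.
Buyers' price falls by P* − Pb = 758/9 − 166/3 = 260/9; sellers' price rises by Ps − P* = 286/3 − 758/9 = 100/9.
So consumers capture (260/9)/40 = 13/18 of each unit of subsidy.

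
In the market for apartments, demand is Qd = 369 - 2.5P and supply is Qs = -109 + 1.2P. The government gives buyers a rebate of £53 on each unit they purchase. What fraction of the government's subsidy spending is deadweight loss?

Pre-subsidy: 369 - 2.5P = -109 + 1.2P gives P* = 4780/37, Q* = 1703/37.
With the rebate, buyers effectively pay Pb = Ps − 53, where Ps is the price sellers receive.
Demand in terms of Ps becomes Qd = 369 − 2.5(Ps − 53) = 501.5 - 2.5Ps. Setting this equal to supply: 501.5 - 2.5Ps = -109 + 1.2Ps, so Ps = 165.
Buyers pay Pb = 165 − 53 = 112; Q' = -109 + 1.2·165 = 89.
ΔCS = ½(1703/37 + 89)(4780/37 − 112) = 1588728/1369; ΔPS = ½(1703/37 + 89)(165 − 4780/37) = 3309850/1369.
Government spending = 53 × 89 = 4717.
DWL = ½ × 53 × (89 − 1703/37) = 42135/37; fraction = (42135/37) / 4717 = 795/3293.

DWL / government spending = 795/3293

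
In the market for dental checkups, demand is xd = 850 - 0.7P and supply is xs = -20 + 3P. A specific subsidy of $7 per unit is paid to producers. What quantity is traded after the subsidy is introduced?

x' = 25507/37

Pre-subsidy: 850 - 0.7P = -20 + 3P gives P* = 8700/37, x* = 25360/37.
With the subsidy, sellers receive Ps = Pb + 7 for each unit, where Pb is the price buyers pay.
Supply in terms of Pb becomes xs = -20 + 3(Pb + 7) = 1 + 3Pb. Setting this equal to demand: 850 - 0.7Pb = 1 + 3Pb, so Pb = 8490/37.
Sellers receive Ps = 8490/37 + 7 = 8749/37; x' = 850 − 0.7·(8490/37) = 25507/37.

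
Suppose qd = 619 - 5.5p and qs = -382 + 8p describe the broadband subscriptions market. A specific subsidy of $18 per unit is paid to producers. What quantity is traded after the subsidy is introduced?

q' = 7286/27

Pre-subsidy: 619 - 5.5p = -382 + 8p gives p* = 2002/27, q* = 5702/27.
With the subsidy, sellers receive ps = pb + 18 for each unit, where pb is the price buyers pay.
Supply in terms of pb becomes qs = -382 + 8(pb + 18) = -238 + 8pb. Setting this equal to demand: 619 - 5.5pb = -238 + 8pb, so pb = 1714/27.
Sellers receive ps = 1714/27 + 18 = 2200/27; q' = 619 − 5.5·(1714/27) = 7286/27.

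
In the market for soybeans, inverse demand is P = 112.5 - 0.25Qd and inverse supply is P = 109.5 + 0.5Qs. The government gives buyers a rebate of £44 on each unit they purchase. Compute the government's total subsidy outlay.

Government cost = 8272/3

Pre-subsidy: 112.5 - 0.25Q = 109.5 + 0.5Q gives Q* = 4 and P* = 111.5.
With the rebate, buyers effectively pay Pb = Ps − 44, where Ps is the price sellers receive.
On the curves, Pb = 112.5 - 0.25Q and Ps = 109.5 + 0.5Q; the wedge Ps − Pb = 44 gives 109.5 + 0.5Q − (112.5 - 0.25Q) = 44, so Q' = 188/3.
Then Pb = 112.5 − 0.25·(188/3) = 581/6 and Ps = 109.5 + 0.5·(188/3) = 845/6.
Government outlay = subsidy × quantity = 44 × 188/3 = 8272/3.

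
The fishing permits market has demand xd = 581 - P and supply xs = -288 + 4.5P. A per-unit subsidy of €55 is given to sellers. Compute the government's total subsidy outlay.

Pre-subsidy: 581 - P = -288 + 4.5P gives P* = 158, x* = 423.
With the subsidy, sellers receive Ps = Pb + 55 for each unit, where Pb is the price buyers pay.
Supply in terms of Pb becomes xs = -288 + 4.5(Pb + 55) = -40.5 + 4.5Pb. Setting this equal to demand: 581 - Pb = -40.5 + 4.5Pb, so Pb = 113.
Sellers receive Ps = 113 + 55 = 168; x' = 581 − 1·113 = 468.
Government outlay = subsidy × quantity = 55 × 468 = 25740.

Government cost = €25740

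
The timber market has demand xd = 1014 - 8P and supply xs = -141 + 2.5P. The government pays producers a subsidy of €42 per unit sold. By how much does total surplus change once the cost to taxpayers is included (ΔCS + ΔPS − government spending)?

Pre-subsidy: 1014 - 8P = -141 + 2.5P gives P* = 110, x* = 134.
With the subsidy, sellers receive Ps = Pb + 42 for each unit, where Pb is the price buyers pay.
Supply in terms of Pb becomes xs = -141 + 2.5(Pb + 42) = -36 + 2.5Pb. Setting this equal to demand: 1014 - 8Pb = -36 + 2.5Pb, so Pb = 100.
Sellers receive Ps = 100 + 42 = 142; x' = 1014 − 8·100 = 214.
ΔCS = ½(134 + 214)(110 − 100) = 1740; ΔPS = ½(134 + 214)(142 − 110) = 5568.
Government spending = 42 × 214 = 8988.
Net change = 1740 + 5568 − 8988 = -1680. The loss equals the DWL triangle ½·42·80.

Net change in total surplus = -€1680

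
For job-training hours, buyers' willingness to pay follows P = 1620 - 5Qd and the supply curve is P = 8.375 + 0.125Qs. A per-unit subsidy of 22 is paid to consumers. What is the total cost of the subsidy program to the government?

Government cost = 287518/41

Pre-subsidy: 1620 - 5Q = 8.375 + 0.125Q gives Q* = 12893/41 and P* = 1955/41.
With the rebate, buyers effectively pay Pb = Ps − 22, where Ps is the price sellers receive.
On the curves, Pb = 1620 - 5Q and Ps = 8.375 + 0.125Q; the wedge Ps − Pb = 22 gives 8.375 + 0.125Q − (1620 - 5Q) = 22, so Q' = 13069/41.
Then Pb = 1620 − 5·(13069/41) = 1075/41 and Ps = 8.375 + 0.125·(13069/41) = 1977/41.
Government outlay = subsidy × quantity = 22 × 13069/41 = 287518/41.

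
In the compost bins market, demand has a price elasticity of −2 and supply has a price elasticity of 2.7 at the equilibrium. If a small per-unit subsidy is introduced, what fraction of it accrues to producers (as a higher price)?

For a small subsidy around the equilibrium, the benefit split depends on the relative slopes, which at a point are proportional to the elasticities.
Buyer share = εs/(εs + |εd|) = 2.7/(2.7 + 2) = 27/47; seller share = |εd|/(εs + |εd|) = 20/47.
So producers capture 20/47 of the subsidy.

Producer share = 20/47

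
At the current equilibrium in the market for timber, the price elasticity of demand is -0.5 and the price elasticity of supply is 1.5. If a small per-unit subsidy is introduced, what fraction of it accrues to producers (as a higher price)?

For a small subsidy around the equilibrium, the benefit split depends on the relative slopes, which at a point are proportional to the elasticities.
Buyer share = εs/(εs + |εd|) = 1.5/(1.5 + 0.5) = 0.75; seller share = |εd|/(εs + |εd|) = 0.25.
So producers capture 0.25 of the subsidy.

Producer share = 0.25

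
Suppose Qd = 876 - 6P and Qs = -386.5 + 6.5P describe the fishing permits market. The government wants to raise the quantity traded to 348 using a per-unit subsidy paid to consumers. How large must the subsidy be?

Required subsidy s = 25 per unit

At Q = 348, invert demand for the buyer price: Pb = (876 − 348)/6 = 88; invert supply for the seller price: Ps = (348 − (-386.5))/6.5 = 113.
The subsidy must fill the gap: s = Ps − Pb = 113 − 88 = 25.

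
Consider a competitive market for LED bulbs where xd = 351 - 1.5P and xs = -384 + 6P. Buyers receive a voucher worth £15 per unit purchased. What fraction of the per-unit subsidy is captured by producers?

Producer share = 0.2

Pre-subsidy: 351 - 1.5P = -384 + 6P gives P* = 98, x* = 204.
With the rebate, buyers effectively pay Pb = Ps − 15, where Ps is the price sellers receive.
Demand in terms of Ps becomes xd = 351 − 1.5(Ps − 15) = 373.5 - 1.5Ps. Setting this equal to supply: 373.5 - 1.5Ps = -384 + 6Ps, so Ps = 101.
Buyers pay Pb = 101 − 15 = 86; x' = -384 + 6·101 = 222.
Buyers' price falls by P* − Pb = 98 − 86 = 12; sellers' price rises by Ps − P* = 101 − 98 = 3.
So producers capture 3/15 = 0.2 of each unit of subsidy.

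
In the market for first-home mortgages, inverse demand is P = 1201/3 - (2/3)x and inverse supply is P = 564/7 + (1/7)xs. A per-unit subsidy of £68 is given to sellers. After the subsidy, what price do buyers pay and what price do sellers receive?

Buyers pay £81; sellers receive £149

Pre-subsidy: 1201/3 - (2/3)x = 564/7 + (1/7)x gives x* = 395 and P* = 137.
With the subsidy, sellers receive Ps = Pb + 68 for each unit, where Pb is the price buyers pay.
On the curves, Pb = 1201/3 - (2/3)x and Ps = 564/7 + (1/7)x; the wedge Ps − Pb = 68 gives 564/7 + (1/7)x − (1201/3 - (2/3)x) = 68, so x' = 479.
Then Pb = 1201/3 − (2/3)·479 = 81 and Ps = 564/7 + (1/7)·479 = 149.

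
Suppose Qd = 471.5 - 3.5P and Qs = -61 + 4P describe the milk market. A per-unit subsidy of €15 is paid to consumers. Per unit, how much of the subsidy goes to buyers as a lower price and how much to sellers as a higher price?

Pre-subsidy: 471.5 - 3.5P = -61 + 4P gives P* = 71, Q* = 223.
With the rebate, buyers effectively pay Pb = Ps − 15, where Ps is the price sellers receive.
Demand in terms of Ps becomes Qd = 471.5 − 3.5(Ps − 15) = 524 - 3.5Ps. Setting this equal to supply: 524 - 3.5Ps = -61 + 4Ps, so Ps = 78.
Buyers pay Pb = 78 − 15 = 63; Q' = -61 + 4·78 = 251.
Buyers' price falls by P* − Pb = 71 − 63 = 8; sellers' price rises by Ps − P* = 78 − 71 = 7.

Buyers gain €8 per unit; sellers gain €7 per unit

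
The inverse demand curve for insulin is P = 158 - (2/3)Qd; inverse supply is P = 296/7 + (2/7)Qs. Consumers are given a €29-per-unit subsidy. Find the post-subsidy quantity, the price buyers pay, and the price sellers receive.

Pre-subsidy: 158 - (2/3)Q = 296/7 + (2/7)Q gives Q* = 121.5 and P* = 77.
With the rebate, buyers effectively pay Pb = Ps − 29, where Ps is the price sellers receive.
On the curves, Pb = 158 - (2/3)Q and Ps = 296/7 + (2/7)Q; the wedge Ps − Pb = 29 gives 296/7 + (2/7)Q − (158 - (2/3)Q) = 29, so Q' = 151.95.
Then Pb = 158 − (2/3)·151.95 = 56.7 and Ps = 296/7 + (2/7)·151.95 = 85.7.

Q' = 151.95; buyers pay €56.7; sellers receive €85.7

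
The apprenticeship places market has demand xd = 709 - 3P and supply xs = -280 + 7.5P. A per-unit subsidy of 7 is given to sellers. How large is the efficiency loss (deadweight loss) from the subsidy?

Deadweight loss = 52.5

Pre-subsidy: 709 - 3P = -280 + 7.5P gives P* = 1978/21, x* = 2985/7.
With the subsidy, sellers receive Ps = Pb + 7 for each unit, where Pb is the price buyers pay.
Supply in terms of Pb becomes xs = -280 + 7.5(Pb + 7) = -227.5 + 7.5Pb. Setting this equal to demand: 709 - 3Pb = -227.5 + 7.5Pb, so Pb = 1873/21.
Sellers receive Ps = 1873/21 + 7 = 2020/21; x' = 709 − 3·(1873/21) = 3090/7.
The subsidy expands output by 3090/7 − 2985/7 = 15 past the efficient level; on those units the gap between marginal cost and willingness to pay runs from 0 up to 7.
DWL = ½ × 7 × 15 = 52.5.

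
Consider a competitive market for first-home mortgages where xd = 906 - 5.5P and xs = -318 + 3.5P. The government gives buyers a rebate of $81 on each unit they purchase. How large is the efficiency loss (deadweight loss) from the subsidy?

Pre-subsidy: 906 - 5.5P = -318 + 3.5P gives P* = 136, x* = 158.
With the rebate, buyers effectively pay Pb = Ps − 81, where Ps is the price sellers receive.
Demand in terms of Ps becomes xd = 906 − 5.5(Ps − 81) = 1351.5 - 5.5Ps. Setting this equal to supply: 1351.5 - 5.5Ps = -318 + 3.5Ps, so Ps = 185.5.
Buyers pay Pb = 185.5 − 81 = 104.5; x' = -318 + 3.5·185.5 = 331.25.
The subsidy expands output by 331.25 − 158 = 173.25 past the efficient level; on those units the gap between marginal cost and willingness to pay runs from 0 up to 81.
DWL = ½ × 81 × 173.25 = 7016.625.

Deadweight loss = $7016.625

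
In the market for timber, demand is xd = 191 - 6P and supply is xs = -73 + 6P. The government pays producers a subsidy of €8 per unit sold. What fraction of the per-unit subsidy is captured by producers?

Pre-subsidy: 191 - 6P = -73 + 6P gives P* = 22, x* = 59.
With the subsidy, sellers receive Ps = Pb + 8 for each unit, where Pb is the price buyers pay.
Supply in terms of Pb becomes xs = -73 + 6(Pb + 8) = -25 + 6Pb. Setting this equal to demand: 191 - 6Pb = -25 + 6Pb, so Pb = 18.
Sellers receive Ps = 18 + 8 = 26; x' = 191 − 6·18 = 83.
Buyers' price falls by P* − Pb = 22 − 18 = 4; sellers' price rises by Ps − P* = 26 − 22 = 4.
So producers capture 4/8 = 0.5 of each unit of subsidy.

Producer share = 0.5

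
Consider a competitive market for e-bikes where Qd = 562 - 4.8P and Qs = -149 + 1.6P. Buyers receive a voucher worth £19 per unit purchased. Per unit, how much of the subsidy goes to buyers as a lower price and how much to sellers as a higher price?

Pre-subsidy: 562 - 4.8P = -149 + 1.6P gives P* = 111.09375, Q* = 28.75.
With the rebate, buyers effectively pay Pb = Ps − 19, where Ps is the price sellers receive.
Demand in terms of Ps becomes Qd = 562 − 4.8(Ps − 19) = 653.2 - 4.8Ps. Setting this equal to supply: 653.2 - 4.8Ps = -149 + 1.6Ps, so Ps = 125.34375.
Buyers pay Pb = 125.34375 − 19 = 106.34375; Q' = -149 + 1.6·125.34375 = 51.55.
Buyers' price falls by P* − Pb = 111.09375 − 106.34375 = 4.75; sellers' price rises by Ps − P* = 125.34375 − 111.09375 = 14.25.

Buyers gain £4.75 per unit; sellers gain £14.25 per unit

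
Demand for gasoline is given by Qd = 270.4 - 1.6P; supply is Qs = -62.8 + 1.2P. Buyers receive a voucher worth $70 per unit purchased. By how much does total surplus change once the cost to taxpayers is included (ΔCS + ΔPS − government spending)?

Pre-subsidy: 270.4 - 1.6P = -62.8 + 1.2P gives P* = 119, Q* = 80.
With the rebate, buyers effectively pay Pb = Ps − 70, where Ps is the price sellers receive.
Demand in terms of Ps becomes Qd = 270.4 − 1.6(Ps − 70) = 382.4 - 1.6Ps. Setting this equal to supply: 382.4 - 1.6Ps = -62.8 + 1.2Ps, so Ps = 159.
Buyers pay Pb = 159 − 70 = 89; Q' = -62.8 + 1.2·159 = 128.
ΔCS = ½(80 + 128)(119 − 89) = 3120; ΔPS = ½(80 + 128)(159 − 119) = 4160.
Government spending = 70 × 128 = 8960.
Net change = 3120 + 4160 − 8960 = -1680. The loss equals the DWL triangle ½·70·48.

Net change in total surplus = -$1680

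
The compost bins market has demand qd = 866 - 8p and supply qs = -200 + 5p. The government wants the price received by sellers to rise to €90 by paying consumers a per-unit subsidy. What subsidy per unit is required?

Required subsidy s = €13 per unit

At a seller price of 90, quantity supplied is -200 + 5·90 = 250.
Buyers absorb 250 only when they pay pb with 866 − 8·pb = 250, i.e. pb = 77.
s = ps − pb = 90 − 77 = 13.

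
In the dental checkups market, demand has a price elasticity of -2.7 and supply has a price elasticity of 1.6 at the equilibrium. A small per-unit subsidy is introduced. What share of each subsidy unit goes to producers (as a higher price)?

For a small subsidy around the equilibrium, the benefit split depends on the relative slopes, which at a point are proportional to the elasticities.
Buyer share = εs/(εs + |εd|) = 1.6/(1.6 + 2.7) = 16/43; seller share = |εd|/(εs + |εd|) = 27/43.
So producers capture 27/43 of the subsidy.

Producer share = 27/43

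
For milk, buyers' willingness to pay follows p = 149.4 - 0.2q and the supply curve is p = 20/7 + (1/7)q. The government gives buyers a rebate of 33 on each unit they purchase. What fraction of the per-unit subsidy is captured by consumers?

Consumer share = 7/12

Pre-subsidy: 149.4 - 0.2q = 20/7 + (1/7)q gives q* = 5129/12 and p* = 767/12.
With the rebate, buyers effectively pay pb = ps − 33, where ps is the price sellers receive.
On the curves, pb = 149.4 - 0.2q and ps = 20/7 + (1/7)q; the wedge ps − pb = 33 gives 20/7 + (1/7)q − (149.4 - 0.2q) = 33, so q' = 1571/3.
Then pb = 149.4 − 0.2·(1571/3) = 134/3 and ps = 20/7 + (1/7)·(1571/3) = 233/3.
Buyers' price falls by p* − pb = 767/12 − 134/3 = 19.25; sellers' price rises by ps − p* = 233/3 − 767/12 = 13.75.
So consumers capture 19.25/33 = 7/12 of each unit of subsidy.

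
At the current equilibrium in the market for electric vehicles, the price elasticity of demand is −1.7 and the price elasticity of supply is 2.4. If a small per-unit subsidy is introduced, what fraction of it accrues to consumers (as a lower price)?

For a small subsidy around the equilibrium, the benefit split depends on the relative slopes, which at a point are proportional to the elasticities.
Buyer share = εs/(εs + |εd|) = 2.4/(2.4 + 1.7) = 24/41; seller share = |εd|/(εs + |εd|) = 17/41.

Consumer share = 24/41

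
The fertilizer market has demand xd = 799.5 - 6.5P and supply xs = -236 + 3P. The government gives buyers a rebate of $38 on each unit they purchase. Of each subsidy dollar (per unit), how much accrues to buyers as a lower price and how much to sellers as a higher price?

Pre-subsidy: 799.5 - 6.5P = -236 + 3P gives P* = 109, x* = 91.
With the rebate, buyers effectively pay Pb = Ps − 38, where Ps is the price sellers receive.
Demand in terms of Ps becomes xd = 799.5 − 6.5(Ps − 38) = 1046.5 - 6.5Ps. Setting this equal to supply: 1046.5 - 6.5Ps = -236 + 3Ps, so Ps = 135.
Buyers pay Pb = 135 − 38 = 97; x' = -236 + 3·135 = 169.
Buyers' price falls by P* − Pb = 109 − 97 = 12; sellers' price rises by Ps − P* = 135 − 109 = 26.

Buyers gain $12 per unit; sellers gain $26 per unit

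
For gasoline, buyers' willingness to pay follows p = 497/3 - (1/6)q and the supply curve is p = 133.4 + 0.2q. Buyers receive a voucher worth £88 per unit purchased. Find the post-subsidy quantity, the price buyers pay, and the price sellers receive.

q' = 328; buyers pay £111; sellers receive £199

Pre-subsidy: 497/3 - (1/6)q = 133.4 + 0.2q gives q* = 88 and p* = 151.
With the rebate, buyers effectively pay pb = ps − 88, where ps is the price sellers receive.
On the curves, pb = 497/3 - (1/6)q and ps = 133.4 + 0.2q; the wedge ps − pb = 88 gives 133.4 + 0.2q − (497/3 - (1/6)q) = 88, so q' = 328.
Then pb = 497/3 − (1/6)·328 = 111 and ps = 133.4 + 0.2·328 = 199.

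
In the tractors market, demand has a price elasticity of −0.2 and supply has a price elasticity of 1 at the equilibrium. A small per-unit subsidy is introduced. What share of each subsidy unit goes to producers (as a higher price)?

Producer share = 1/6

For a small subsidy around the equilibrium, the benefit split depends on the relative slopes, which at a point are proportional to the elasticities.
Buyer share = εs/(εs + |εd|) = 1/(1 + 0.2) = 5/6; seller share = |εd|/(εs + |εd|) = 1/6.
So producers capture 1/6 of the subsidy.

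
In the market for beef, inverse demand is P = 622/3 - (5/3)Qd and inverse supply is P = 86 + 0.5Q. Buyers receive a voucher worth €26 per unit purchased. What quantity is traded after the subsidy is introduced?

Q' = 68

Pre-subsidy: 622/3 - (5/3)Q = 86 + 0.5Q gives Q* = 56 and P* = 114.
With the rebate, buyers effectively pay Pb = Ps − 26, where Ps is the price sellers receive.
On the curves, Pb = 622/3 - (5/3)Q and Ps = 86 + 0.5Q; the wedge Ps − Pb = 26 gives 86 + 0.5Q − (622/3 - (5/3)Q) = 26, so Q' = 68.
Then Pb = 622/3 − (5/3)·68 = 94 and Ps = 86 + 0.5·68 = 120.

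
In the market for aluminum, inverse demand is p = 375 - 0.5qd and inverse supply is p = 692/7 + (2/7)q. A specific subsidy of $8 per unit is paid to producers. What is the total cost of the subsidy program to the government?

Government cost = 31824/11

Pre-subsidy: 375 - 0.5q = 692/7 + (2/7)q gives q* = 3866/11 and p* = 2192/11.
With the subsidy, sellers receive ps = pb + 8 for each unit, where pb is the price buyers pay.
On the curves, pb = 375 - 0.5q and ps = 692/7 + (2/7)q; the wedge ps − pb = 8 gives 692/7 + (2/7)q − (375 - 0.5q) = 8, so q' = 3978/11.
Then pb = 375 − 0.5·(3978/11) = 2136/11 and ps = 692/7 + (2/7)·(3978/11) = 2224/11.
Government outlay = subsidy × quantity = 8 × 3978/11 = 31824/11.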